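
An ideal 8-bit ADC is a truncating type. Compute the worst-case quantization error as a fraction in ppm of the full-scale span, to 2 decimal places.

Truncating → worst-case error = 1 LSB = V_FS/2^8, so 1e+06/256 = 3906.25 ppm of full scale.

3906.25 ppm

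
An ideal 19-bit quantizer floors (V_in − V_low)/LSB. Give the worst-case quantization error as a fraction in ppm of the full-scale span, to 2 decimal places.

1.91 ppm

Truncating → worst-case error = 1 LSB = V_FS/2^19, so 1e+06/524288 = 1.90735 ppm of full scale.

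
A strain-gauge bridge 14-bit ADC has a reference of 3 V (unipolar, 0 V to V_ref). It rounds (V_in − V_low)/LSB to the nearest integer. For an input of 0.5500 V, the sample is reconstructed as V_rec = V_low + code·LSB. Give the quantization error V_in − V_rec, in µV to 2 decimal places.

Step size: 3 V ÷ 2^14 = 183.11 µV.
(V_in − V_low)/LSB = (0.5500 − 0)/0.000183105 = 3003.7333 → code 3004 (round).
Code 3004 maps back to 0 + 3004×0.000183105 V = 0.55004883 V.
Difference: -4.88281e-05 V → -48.83 µV.

-48.83 µV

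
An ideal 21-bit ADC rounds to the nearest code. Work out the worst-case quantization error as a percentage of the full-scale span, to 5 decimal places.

Rounding → worst-case error = ½ LSB = V_FS/2^22, so 100/4194304 = 2.38419e-05 % of full scale.

0.00002 %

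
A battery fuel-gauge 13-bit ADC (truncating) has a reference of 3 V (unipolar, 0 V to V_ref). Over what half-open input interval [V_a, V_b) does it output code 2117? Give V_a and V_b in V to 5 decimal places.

[0.77527 V, 0.77563 V)

LSB = 3/2^13 = 366.21 µV.
V_a = V_low + 2117·LSB = 0.775269 V; V_b = V_low + 2118·LSB = 0.775635 V.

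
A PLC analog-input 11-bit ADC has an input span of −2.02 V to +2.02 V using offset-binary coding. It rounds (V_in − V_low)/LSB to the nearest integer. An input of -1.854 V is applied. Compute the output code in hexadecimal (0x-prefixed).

code 0x54 (decimal 84)

With 2048 levels over 4.04 V, one step is 1.973 mV.
(V_in − V_low)/LSB = (-1.854 − (−2.02)) / 0.00197266 = 84.150.
So the output code is 84.
In hexadecimal (0x-prefixed): 0x54.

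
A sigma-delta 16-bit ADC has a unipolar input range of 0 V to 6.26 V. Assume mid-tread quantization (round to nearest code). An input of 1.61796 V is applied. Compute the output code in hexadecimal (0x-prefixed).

Full-scale span = 6.26 V; LSB = 6.26/2^16 = 95.52 µV.
Input sits at 16938.439 steps above V_low.
round(16938.439) = 16938.
In hexadecimal (0x-prefixed): 0x422A.

code 0x422A (decimal 16938)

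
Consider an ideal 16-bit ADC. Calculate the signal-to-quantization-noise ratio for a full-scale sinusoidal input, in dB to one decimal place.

SNR ≈ 6.02·N + 1.76 dB = 6.02·16 + 1.76 = 98.08 dB.

98.1 dB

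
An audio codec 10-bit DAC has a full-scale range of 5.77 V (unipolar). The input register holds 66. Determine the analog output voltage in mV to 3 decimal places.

371.895 mV

LSB = 5.77 V / 2^10 = 5.635 mV.
V_out = 0 + 66 × 0.00563477 V = 0.371895 V.
= 371.895 mV.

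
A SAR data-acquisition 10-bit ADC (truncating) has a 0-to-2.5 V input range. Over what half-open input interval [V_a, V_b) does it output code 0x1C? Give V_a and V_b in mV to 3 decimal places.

[68.359 mV, 70.801 mV)

LSB = 2.5/2^10 = 2.441 mV.
Code 0x1C = 28 decimal.
V_a = V_low + 28·LSB = 0.0683594 V; V_b = V_low + 29·LSB = 0.0708008 V.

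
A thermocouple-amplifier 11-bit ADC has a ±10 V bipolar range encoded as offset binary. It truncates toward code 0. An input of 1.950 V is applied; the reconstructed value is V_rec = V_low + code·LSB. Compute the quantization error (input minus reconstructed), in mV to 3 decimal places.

One LSB is 20 V / 2048 = 9.766 mV.
(V_in − V_low)/LSB = (1.950 − (−10))/0.00976562 = 1223.6800 → code 1223 (floor).
V_rec = (−10) + 1223·0.00976562 = 1.9433594 V.
Difference: 0.00664062 V → 6.641 mV.

6.641 mV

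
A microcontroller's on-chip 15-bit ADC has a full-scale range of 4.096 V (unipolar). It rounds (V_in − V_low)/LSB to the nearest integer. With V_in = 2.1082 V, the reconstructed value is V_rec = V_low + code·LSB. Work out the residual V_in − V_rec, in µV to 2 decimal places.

-50.00 µV

Step size: 4.096 V ÷ 2^15 = 125.00 µV.
Scaled input = 16865.6000 LSBs, so code = 16866.
Code 16866 maps back to 0 + 16866×0.000125 V = 2.10825 V.
Error = 2.1082 − 2.10825 = -5e-05 V = -50.00 µV.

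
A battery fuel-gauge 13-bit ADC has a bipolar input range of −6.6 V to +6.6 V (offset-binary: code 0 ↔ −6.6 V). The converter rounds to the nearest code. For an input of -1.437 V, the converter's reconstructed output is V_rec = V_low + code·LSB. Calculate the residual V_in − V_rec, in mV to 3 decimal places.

Step size: 13.2 V ÷ 2^13 = 1.611 mV.
(V_in − V_low)/LSB = (-1.437 − (−6.6))/0.00161133 = 3204.1891 → code 3204 (round).
Reconstructed: -1.4373047 V.
Error = -1.437 − (−1.4373047) = 0.000304687 V = 0.305 mV.

0.305 mV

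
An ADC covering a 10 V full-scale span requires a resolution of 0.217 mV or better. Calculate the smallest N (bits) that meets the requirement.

Number of steps required ≥ 10 V / 0.217 mV = 46082.95.
Need 2^N ≥ 46082.95; 2^15 = 32768, 2^16 = 65536.
Minimum N = 16.

16 bits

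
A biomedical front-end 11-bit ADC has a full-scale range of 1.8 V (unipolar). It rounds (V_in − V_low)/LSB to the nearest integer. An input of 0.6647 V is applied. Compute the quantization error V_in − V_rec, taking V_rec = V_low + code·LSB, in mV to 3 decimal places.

Step size: 1.8 V ÷ 2^11 = 0.879 mV.
Scaled input = 756.2809 LSBs, so code = 756.
Code 756 maps back to 0 + 756×0.000878906 V = 0.66445312 V.
V_in − V_rec = 0.000246875 V = 0.247 mV.

0.247 mV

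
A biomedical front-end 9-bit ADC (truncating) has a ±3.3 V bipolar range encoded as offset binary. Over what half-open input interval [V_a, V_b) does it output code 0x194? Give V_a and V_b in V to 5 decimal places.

[1.90781 V, 1.92070 V)

LSB = 6.6/2^9 = 12.891 mV.
Code 0x194 = 404 decimal.
V_a = V_low + 404·LSB = 1.90781 V; V_b = V_low + 405·LSB = 1.9207 V.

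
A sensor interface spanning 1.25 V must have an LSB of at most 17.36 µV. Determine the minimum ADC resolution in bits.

Number of steps required ≥ 1.25 V / 17.36 µV = 72004.61.
Need 2^N ≥ 72004.61; 2^16 = 65536, 2^17 = 131072.
Minimum N = 17.

17 bits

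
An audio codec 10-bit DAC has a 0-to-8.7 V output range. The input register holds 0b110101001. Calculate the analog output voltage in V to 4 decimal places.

3.6108 V

LSB = 8.7 V / 2^10 = 8.496 mV.
Code 0b110101001 = 425 decimal.
V_out = 0 + 425 × 0.00849609 V = 3.61084 V.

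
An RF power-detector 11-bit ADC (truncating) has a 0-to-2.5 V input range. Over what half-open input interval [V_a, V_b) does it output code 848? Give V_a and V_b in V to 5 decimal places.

[1.03516 V, 1.03638 V)

LSB = 2.5/2^11 = 1.221 mV.
V_a = V_low + 848·LSB = 1.03516 V; V_b = V_low + 849·LSB = 1.03638 V.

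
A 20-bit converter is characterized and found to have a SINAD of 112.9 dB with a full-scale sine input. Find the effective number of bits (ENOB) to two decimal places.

18.46 bits

ENOB = (SINAD − 1.76) / 6.02 = (112.9 − 1.76)/6.02 = 18.462.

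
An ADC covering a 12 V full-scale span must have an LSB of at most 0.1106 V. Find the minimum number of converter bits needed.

7 bits

Number of steps required ≥ 12 V / 0.1106 V = 108.50.
Need 2^N ≥ 108.50; 2^6 = 64, 2^7 = 128.
Minimum N = 7.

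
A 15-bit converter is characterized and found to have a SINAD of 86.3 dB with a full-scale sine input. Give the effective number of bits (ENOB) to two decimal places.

14.04 bits

ENOB = (SINAD − 1.76) / 6.02 = (86.3 − 1.76)/6.02 = 14.043.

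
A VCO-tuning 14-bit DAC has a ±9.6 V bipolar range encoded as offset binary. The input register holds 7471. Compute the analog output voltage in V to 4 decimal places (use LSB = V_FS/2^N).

-0.8449 V

LSB = 19.2 V / 2^14 = 1.172 mV.
V_out = (−9.6) + 7471 × 0.00117187 V = -0.844922 V.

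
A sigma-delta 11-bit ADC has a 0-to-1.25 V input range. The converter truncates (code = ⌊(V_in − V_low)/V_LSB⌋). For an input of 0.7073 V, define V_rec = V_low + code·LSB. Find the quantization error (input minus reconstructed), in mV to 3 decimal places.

Step size: 1.25 V ÷ 2^11 = 0.610 mV.
(0.7073 − 0)/0.000610352 = 1158.8403; ⌊·⌋ gives code 1158.
Code 1158 maps back to 0 + 1158×0.000610352 V = 0.70678711 V.
Error = 0.7073 − 0.70678711 = 0.000512891 V = 0.513 mV.

0.513 mV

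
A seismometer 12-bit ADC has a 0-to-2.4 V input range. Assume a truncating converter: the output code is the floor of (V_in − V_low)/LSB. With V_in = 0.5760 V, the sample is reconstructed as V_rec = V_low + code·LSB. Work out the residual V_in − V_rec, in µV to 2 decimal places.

23.44 µV

Step size: 2.4 V ÷ 2^12 = 0.586 mV.
Scaled input = 983.0400 LSBs, so code = 983.
V_rec = 0 + 983·0.000585937 = 0.57597656 V.
Error = 0.5760 − 0.57597656 = 2.34375e-05 V = 23.44 µV.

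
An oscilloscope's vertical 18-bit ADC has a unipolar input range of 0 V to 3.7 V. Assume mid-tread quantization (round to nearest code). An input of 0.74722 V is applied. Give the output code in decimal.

Full-scale span = 3.7 V; LSB = 3.7/2^18 = 14.11 µV.
(0.74722 − 0) / 1.41144e-05 = 52940.335 LSBs.
Round → code 52940.

code 52940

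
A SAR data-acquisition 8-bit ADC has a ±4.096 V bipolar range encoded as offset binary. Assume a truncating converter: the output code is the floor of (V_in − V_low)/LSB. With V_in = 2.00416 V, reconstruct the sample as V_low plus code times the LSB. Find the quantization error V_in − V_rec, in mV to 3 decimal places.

20.160 mV

Step size: 8.192 V ÷ 2^8 = 32.000 mV.
(V_in − V_low)/LSB = (2.00416 − (−4.096))/0.032 = 190.6300 → code 190 (floor).
V_rec = (−4.096) + 190·0.032 = 1.984 V.
Error = 2.00416 − 1.984 = 0.02016 V = 20.160 mV.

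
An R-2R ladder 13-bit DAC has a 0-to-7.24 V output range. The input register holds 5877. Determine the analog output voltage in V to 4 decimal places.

LSB = 7.24 V / 2^13 = 0.884 mV.
V_out = 0 + 5877 × 0.000883789 V = 5.19403 V.

5.1940 V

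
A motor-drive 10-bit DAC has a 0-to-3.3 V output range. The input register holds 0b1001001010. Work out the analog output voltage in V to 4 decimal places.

1.8885 V

LSB = 3.3 V / 2^10 = 3.223 mV.
Code 0b1001001010 = 586 decimal.
V_out = 0 + 586 × 0.00322266 V = 1.88848 V.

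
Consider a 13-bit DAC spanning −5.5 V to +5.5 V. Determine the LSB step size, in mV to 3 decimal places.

Full-scale span = 11 V.
LSB = 11 / 2^13 = 11 / 8192 = 0.00134277 V = 1.343 mV.

1.343 mV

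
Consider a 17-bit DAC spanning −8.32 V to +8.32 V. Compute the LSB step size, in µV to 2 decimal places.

126.95 µV

Full-scale span = 16.64 V.
LSB = 16.64 / 2^17 = 16.64 / 131072 = 0.000126953 V = 126.95 µV.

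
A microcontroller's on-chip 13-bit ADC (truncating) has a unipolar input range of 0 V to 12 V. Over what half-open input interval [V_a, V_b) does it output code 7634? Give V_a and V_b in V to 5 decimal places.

LSB = 12/2^13 = 1.465 mV.
V_a = V_low + 7634·LSB = 11.1826 V; V_b = V_low + 7635·LSB = 11.1841 V.

[11.18262 V, 11.18408 V)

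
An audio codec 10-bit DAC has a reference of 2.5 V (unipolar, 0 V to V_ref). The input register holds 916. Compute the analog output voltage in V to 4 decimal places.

2.2363 V

LSB = 2.5 V / 2^10 = 2.441 mV.
V_out = 0 + 916 × 0.00244141 V = 2.23633 V.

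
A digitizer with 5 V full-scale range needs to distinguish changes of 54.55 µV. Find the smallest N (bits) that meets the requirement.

Number of steps required ≥ 5 V / 54.55 µV = 91659.03.
Need 2^N ≥ 91659.03; 2^16 = 65536, 2^17 = 131072.
Minimum N = 17.

17 bits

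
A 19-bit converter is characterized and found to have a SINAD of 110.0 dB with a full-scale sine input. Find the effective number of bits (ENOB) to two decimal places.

ENOB = (SINAD − 1.76) / 6.02 = (110.0 − 1.76)/6.02 = 17.980.

17.98 bits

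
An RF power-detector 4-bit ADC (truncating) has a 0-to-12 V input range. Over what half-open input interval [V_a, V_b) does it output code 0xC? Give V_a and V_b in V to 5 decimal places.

LSB = 12/2^4 = 0.7500 V.
Code 0xC = 12 decimal.
V_a = V_low + 12·LSB = 9 V; V_b = V_low + 13·LSB = 9.75 V.

[9.00000 V, 9.75000 V)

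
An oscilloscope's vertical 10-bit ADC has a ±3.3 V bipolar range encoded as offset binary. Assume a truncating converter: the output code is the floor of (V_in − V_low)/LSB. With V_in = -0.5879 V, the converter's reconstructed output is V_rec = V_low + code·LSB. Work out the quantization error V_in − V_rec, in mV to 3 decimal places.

5.069 mV

Step size: 6.6 V ÷ 2^10 = 6.445 mV.
(V_in − V_low)/LSB = (-0.5879 − (−3.3))/0.00644531 = 420.7864 → code 420 (floor).
Reconstructed: -0.59296875 V.
Difference: 0.00506875 V → 5.069 mV.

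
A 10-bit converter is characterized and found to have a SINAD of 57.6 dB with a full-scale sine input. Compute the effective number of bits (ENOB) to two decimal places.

ENOB = (SINAD − 1.76) / 6.02 = (57.6 − 1.76)/6.02 = 9.276.

9.28 bits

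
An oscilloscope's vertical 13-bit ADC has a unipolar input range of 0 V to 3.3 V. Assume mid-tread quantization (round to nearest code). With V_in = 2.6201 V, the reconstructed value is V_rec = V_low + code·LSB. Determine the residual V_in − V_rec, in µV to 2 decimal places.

LSB = 3.3/2^13 = 402.83 µV.
Scaled input = 6504.1998 LSBs, so code = 6504.
Code 6504 maps back to 0 + 6504×0.000402832 V = 2.6200195 V.
Difference: 8.04688e-05 V → 80.47 µV.

80.47 µV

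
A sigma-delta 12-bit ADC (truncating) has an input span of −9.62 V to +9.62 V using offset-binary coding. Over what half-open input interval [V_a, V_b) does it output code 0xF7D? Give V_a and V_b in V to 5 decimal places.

LSB = 19.24/2^12 = 4.697 mV.
Code 0xF7D = 3965 decimal.
V_a = V_low + 3965·LSB = 9.00466 V; V_b = V_low + 3966·LSB = 9.00936 V.

[9.00466 V, 9.00936 V)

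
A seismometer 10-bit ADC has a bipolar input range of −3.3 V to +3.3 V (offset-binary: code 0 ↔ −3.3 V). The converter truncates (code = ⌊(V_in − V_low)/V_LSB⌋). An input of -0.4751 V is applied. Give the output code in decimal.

With 1024 levels over 6.6 V, one step is 6.445 mV.
(V_in − V_low)/LSB = (-0.4751 − (−3.3)) / 0.00644531 = 438.288.
Floor → code 438.

code 438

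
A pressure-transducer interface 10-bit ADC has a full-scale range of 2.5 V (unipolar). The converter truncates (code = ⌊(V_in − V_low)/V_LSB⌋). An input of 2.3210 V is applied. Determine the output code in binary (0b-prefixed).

code 0b1110110110 (decimal 950)

Full-scale span = 2.5 V; LSB = 2.5/2^10 = 2.441 mV.
Input sits at 950.682 steps above V_low.
So the output code is 950.
In binary (0b-prefixed): 0b1110110110.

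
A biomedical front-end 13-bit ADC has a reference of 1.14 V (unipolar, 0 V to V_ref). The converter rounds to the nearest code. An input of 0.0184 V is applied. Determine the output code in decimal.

code 132

LSB = 1.14 V / 8192 = 139.16 µV.
(0.0184 − 0) / 0.00013916 = 132.222 LSBs.
So the output code is 132.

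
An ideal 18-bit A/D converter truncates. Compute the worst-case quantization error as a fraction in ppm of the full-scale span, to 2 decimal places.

Truncating → worst-case error = 1 LSB = V_FS/2^18, so 1e+06/262144 = 3.8147 ppm of full scale.

3.81 ppm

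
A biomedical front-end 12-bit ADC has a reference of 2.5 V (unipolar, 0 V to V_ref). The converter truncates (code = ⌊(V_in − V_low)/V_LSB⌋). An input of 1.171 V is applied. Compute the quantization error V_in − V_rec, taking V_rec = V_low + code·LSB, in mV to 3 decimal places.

0.346 mV

LSB = 2.5/2^12 = 0.610 mV.
Scaled input = 1918.5664 LSBs, so code = 1918.
V_rec = 0 + 1918·0.000610352 = 1.1706543 V.
Difference: 0.000345703 V → 0.346 mV.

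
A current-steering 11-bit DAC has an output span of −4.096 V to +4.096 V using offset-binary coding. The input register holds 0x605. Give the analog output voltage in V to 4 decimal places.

LSB = 8.192 V / 2^11 = 4.000 mV.
Code 0x605 = 1541 decimal.
V_out = (−4.096) + 1541 × 0.004 V = 2.068 V.

2.0680 V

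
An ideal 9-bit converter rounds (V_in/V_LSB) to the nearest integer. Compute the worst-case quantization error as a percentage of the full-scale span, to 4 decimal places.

Rounding → worst-case error = ½ LSB = V_FS/2^10, so 100/1024 = 0.0976562 % of full scale.

0.0977 %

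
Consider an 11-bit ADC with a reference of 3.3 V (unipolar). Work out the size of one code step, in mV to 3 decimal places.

1.611 mV

Full-scale span = 3.3 V.
LSB = 3.3 / 2^11 = 3.3 / 2048 = 0.00161133 V = 1.611 mV.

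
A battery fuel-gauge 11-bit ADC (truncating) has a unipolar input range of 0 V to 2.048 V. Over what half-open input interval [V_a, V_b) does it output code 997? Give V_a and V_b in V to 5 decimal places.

[0.99700 V, 0.99800 V)

LSB = 2.048/2^11 = 1.000 mV.
V_a = V_low + 997·LSB = 0.997 V; V_b = V_low + 998·LSB = 0.998 V.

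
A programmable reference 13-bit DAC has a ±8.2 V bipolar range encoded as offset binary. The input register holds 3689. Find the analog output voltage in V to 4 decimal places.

-0.8148 V

LSB = 16.4 V / 2^13 = 2.002 mV.
V_out = (−8.2) + 3689 × 0.00200195 V = -0.814795 V.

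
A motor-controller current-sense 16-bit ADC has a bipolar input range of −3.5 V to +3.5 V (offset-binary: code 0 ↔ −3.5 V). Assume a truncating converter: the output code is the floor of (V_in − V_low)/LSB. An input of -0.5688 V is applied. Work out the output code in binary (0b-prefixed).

code 0b110101100110010 (decimal 27442)

Full-scale span = 7 V; LSB = 7/2^16 = 106.81 µV.
(-0.5688 − (−3.5)) / 0.000106812 = 27442.732 LSBs.
Floor → code 27442.
In binary (0b-prefixed): 0b110101100110010.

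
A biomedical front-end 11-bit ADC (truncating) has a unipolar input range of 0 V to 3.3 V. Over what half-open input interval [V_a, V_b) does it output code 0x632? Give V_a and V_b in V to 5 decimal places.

LSB = 3.3/2^11 = 1.611 mV.
Code 0x632 = 1586 decimal.
V_a = V_low + 1586·LSB = 2.55557 V; V_b = V_low + 1587·LSB = 2.55718 V.

[2.55557 V, 2.55718 V)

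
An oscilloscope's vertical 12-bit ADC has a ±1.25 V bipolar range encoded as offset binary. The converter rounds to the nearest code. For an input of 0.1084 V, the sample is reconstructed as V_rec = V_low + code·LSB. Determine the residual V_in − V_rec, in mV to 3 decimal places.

-0.243 mV

LSB = 2.5/2^12 = 0.610 mV.
Scaled input = 2225.6026 LSBs, so code = 2226.
Code 2226 maps back to (−1.25) + 2226×0.000610352 V = 0.10864258 V.
Error = 0.1084 − 0.10864258 = -0.000242578 V = -0.243 mV.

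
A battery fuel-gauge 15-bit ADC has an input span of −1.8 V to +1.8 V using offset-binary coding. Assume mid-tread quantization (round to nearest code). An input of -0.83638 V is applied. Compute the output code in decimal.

code 8771

With 32768 levels over 3.6 V, one step is 109.86 µV.
Input sits at 8771.083 steps above V_low.
Round → code 8771.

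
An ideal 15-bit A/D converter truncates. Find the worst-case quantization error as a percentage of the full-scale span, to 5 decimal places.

Truncating → worst-case error = 1 LSB = V_FS/2^15, so 100/32768 = 0.00305176 % of full scale.

0.00305 %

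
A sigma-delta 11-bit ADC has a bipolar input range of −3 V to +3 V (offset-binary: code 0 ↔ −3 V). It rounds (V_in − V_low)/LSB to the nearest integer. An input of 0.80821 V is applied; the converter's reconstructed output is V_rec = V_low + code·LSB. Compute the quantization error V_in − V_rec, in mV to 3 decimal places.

-0.384 mV

LSB = 6/2^11 = 2.930 mV.
Scaled input = 1299.8690 LSBs, so code = 1300.
V_rec = (−3) + 1300·0.00292969 = 0.80859375 V.
Difference: -0.00038375 V → -0.384 mV.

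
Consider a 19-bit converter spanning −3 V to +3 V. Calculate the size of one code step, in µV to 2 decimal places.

Full-scale span = 6 V.
LSB = 6 / 2^19 = 6 / 524288 = 1.14441e-05 V = 11.44 µV.

11.44 µV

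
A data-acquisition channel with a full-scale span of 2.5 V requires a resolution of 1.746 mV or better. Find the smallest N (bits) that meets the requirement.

Number of steps required ≥ 2.5 V / 1.746 mV = 1431.84.
Need 2^N ≥ 1431.84; 2^10 = 1024, 2^11 = 2048.
Minimum N = 11.

11 bits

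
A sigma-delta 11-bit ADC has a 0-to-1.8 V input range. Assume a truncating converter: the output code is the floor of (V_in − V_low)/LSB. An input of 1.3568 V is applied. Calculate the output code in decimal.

code 1543

Full-scale span = 1.8 V; LSB = 1.8/2^11 = 0.879 mV.
(1.3568 − 0) / 0.000878906 = 1543.737 LSBs.
So the output code is 1543.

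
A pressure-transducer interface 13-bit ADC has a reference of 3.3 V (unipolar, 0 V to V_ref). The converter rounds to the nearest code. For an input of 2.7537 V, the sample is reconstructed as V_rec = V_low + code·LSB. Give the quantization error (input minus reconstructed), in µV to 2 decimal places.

Step size: 3.3 V ÷ 2^13 = 402.83 µV.
(V_in − V_low)/LSB = (2.7537 − 0)/0.000402832 = 6835.8516 → code 6836 (round).
Code 6836 maps back to 0 + 6836×0.000402832 V = 2.7537598 V.
Error = 2.7537 − 2.7537598 = -5.97656e-05 V = -59.77 µV.

-59.77 µV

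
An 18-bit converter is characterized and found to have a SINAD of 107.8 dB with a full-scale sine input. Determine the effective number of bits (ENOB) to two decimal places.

ENOB = (SINAD − 1.76) / 6.02 = (107.8 − 1.76)/6.02 = 17.615.

17.61 bits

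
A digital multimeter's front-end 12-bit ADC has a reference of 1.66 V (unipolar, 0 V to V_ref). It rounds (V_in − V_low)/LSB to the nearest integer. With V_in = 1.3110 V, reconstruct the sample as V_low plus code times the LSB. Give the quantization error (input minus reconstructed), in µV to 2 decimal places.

-59.57 µV

One LSB is 1.66 V / 4096 = 405.27 µV.
(V_in − V_low)/LSB = (1.3110 − 0)/0.000405273 = 3234.8530 → code 3235 (round).
Reconstructed: 1.3110596 V.
Difference: -5.95703e-05 V → -59.57 µV.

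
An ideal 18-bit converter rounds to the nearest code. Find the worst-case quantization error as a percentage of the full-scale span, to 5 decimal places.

0.00019 %

Rounding → worst-case error = ½ LSB = V_FS/2^19, so 100/524288 = 0.000190735 % of full scale.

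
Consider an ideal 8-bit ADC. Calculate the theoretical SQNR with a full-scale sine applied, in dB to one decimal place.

49.9 dB

SNR ≈ 6.02·N + 1.76 dB = 6.02·8 + 1.76 = 49.92 dB.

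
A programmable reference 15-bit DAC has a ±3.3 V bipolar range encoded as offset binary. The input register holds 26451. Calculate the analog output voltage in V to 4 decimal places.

2.0277 V

LSB = 6.6 V / 2^15 = 201.42 µV.
V_out = (−3.3) + 26451 × 0.000201416 V = 2.02766 V.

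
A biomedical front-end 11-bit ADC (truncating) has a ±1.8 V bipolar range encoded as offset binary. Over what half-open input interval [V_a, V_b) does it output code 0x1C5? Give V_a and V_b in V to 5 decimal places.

[-1.00371 V, -1.00195 V)

LSB = 3.6/2^11 = 1.758 mV.
Code 0x1C5 = 453 decimal.
V_a = V_low + 453·LSB = -1.00371 V; V_b = V_low + 454·LSB = -1.00195 V.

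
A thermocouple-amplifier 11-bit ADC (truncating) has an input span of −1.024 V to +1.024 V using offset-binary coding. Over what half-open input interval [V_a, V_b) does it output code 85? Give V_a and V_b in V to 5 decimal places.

LSB = 2.048/2^11 = 1.000 mV.
V_a = V_low + 85·LSB = -0.939 V; V_b = V_low + 86·LSB = -0.938 V.

[-0.93900 V, -0.93800 V)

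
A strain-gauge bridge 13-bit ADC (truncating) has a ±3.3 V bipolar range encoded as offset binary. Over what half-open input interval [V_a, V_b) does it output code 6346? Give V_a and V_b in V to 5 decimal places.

LSB = 6.6/2^13 = 0.806 mV.
V_a = V_low + 6346·LSB = 1.81274 V; V_b = V_low + 6347·LSB = 1.81355 V.

[1.81274 V, 1.81355 V)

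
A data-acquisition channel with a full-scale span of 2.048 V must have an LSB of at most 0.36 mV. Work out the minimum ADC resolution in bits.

Number of steps required ≥ 2.048 V / 0.36 mV = 5688.89.
Need 2^N ≥ 5688.89; 2^12 = 4096, 2^13 = 8192.
Minimum N = 13.

13 bits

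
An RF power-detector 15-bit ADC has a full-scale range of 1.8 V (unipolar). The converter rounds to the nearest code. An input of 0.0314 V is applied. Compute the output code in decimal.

code 572

Full-scale span = 1.8 V; LSB = 1.8/2^15 = 54.93 µV.
Input sits at 571.620 steps above V_low.
Round → code 572.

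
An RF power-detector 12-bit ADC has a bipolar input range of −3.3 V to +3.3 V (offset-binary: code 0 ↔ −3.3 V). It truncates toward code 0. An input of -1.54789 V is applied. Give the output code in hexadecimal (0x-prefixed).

LSB = 6.6 V / 4096 = 1.611 mV.
(-1.54789 − (−3.3)) / 0.00161133 = 1087.370 LSBs.
So the output code is 1087.
In hexadecimal (0x-prefixed): 0x43F.

code 0x43F (decimal 1087)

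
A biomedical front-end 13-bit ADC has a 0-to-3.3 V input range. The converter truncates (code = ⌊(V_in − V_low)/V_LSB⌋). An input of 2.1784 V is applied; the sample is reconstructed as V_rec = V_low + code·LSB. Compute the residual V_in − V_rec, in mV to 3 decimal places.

0.287 mV

Step size: 3.3 V ÷ 2^13 = 402.83 µV.
(V_in − V_low)/LSB = (2.1784 − 0)/0.000402832 = 5407.7130 → code 5407 (floor).
Reconstructed: 2.1781128 V.
Error = 2.1784 − 2.1781128 = 0.000287207 V = 0.287 mV.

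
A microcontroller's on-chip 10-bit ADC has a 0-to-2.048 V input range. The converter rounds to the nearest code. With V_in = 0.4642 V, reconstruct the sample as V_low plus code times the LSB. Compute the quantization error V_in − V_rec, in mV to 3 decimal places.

LSB = 2.048/2^10 = 2.000 mV.
(V_in − V_low)/LSB = (0.4642 − 0)/0.002 = 232.1000 → code 232 (round).
Reconstructed: 0.464 V.
V_in − V_rec = 0.0002 V = 0.200 mV.

0.200 mV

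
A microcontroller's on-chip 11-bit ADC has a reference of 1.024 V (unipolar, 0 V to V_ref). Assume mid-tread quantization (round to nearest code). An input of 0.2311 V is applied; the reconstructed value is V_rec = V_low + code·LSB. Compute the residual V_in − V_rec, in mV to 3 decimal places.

LSB = 1.024/2^11 = 0.500 mV.
(V_in − V_low)/LSB = (0.2311 − 0)/0.0005 = 462.2000 → code 462 (round).
Reconstructed: 0.231 V.
V_in − V_rec = 0.0001 V = 0.100 mV.

0.100 mV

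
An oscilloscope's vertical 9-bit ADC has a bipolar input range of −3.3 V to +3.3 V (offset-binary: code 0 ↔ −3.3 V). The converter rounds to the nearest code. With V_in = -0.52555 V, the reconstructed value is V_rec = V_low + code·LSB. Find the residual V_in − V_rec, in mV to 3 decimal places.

2.966 mV

One LSB is 6.6 V / 512 = 12.891 mV.
(-0.52555 − (−3.3))/0.0128906 = 215.2301; round gives code 215.
V_rec = (−3.3) + 215·0.0128906 = -0.52851563 V.
Difference: 0.00296562 V → 2.966 mV.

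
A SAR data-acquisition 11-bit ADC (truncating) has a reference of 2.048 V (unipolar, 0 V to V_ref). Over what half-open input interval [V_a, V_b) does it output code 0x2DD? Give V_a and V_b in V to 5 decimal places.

[0.73300 V, 0.73400 V)

LSB = 2.048/2^11 = 1.000 mV.
Code 0x2DD = 733 decimal.
V_a = V_low + 733·LSB = 0.733 V; V_b = V_low + 734·LSB = 0.734 V.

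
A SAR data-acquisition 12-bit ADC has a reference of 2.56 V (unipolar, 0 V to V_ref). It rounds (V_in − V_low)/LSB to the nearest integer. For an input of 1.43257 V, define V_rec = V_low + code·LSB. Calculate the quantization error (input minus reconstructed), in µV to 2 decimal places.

Step size: 2.56 V ÷ 2^12 = 0.625 mV.
Scaled input = 2292.1120 LSBs, so code = 2292.
Reconstructed: 1.4325 V.
Difference: 7e-05 V → 70.00 µV.

70.00 µV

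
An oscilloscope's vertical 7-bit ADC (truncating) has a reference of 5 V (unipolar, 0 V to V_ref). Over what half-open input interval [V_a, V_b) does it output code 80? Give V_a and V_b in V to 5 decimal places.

[3.12500 V, 3.16406 V)

LSB = 5/2^7 = 39.062 mV.
V_a = V_low + 80·LSB = 3.125 V; V_b = V_low + 81·LSB = 3.16406 V.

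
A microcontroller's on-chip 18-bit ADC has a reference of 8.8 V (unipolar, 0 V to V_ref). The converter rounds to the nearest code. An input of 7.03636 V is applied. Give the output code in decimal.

Full-scale span = 8.8 V; LSB = 8.8/2^18 = 33.57 µV.
(V_in − V_low)/LSB = (7.03636 − 0) / 3.35693e-05 = 209606.768.
So the output code is 209607.

code 209607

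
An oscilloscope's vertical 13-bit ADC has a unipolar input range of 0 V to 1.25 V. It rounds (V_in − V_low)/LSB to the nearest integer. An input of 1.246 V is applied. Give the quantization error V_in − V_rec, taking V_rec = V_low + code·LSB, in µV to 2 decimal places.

-32.71 µV

Step size: 1.25 V ÷ 2^13 = 152.59 µV.
(1.246 − 0)/0.000152588 = 8165.7856; round gives code 8166.
V_rec = 0 + 8166·0.000152588 = 1.2460327 V.
V_in − V_rec = -3.27148e-05 V = -32.71 µV.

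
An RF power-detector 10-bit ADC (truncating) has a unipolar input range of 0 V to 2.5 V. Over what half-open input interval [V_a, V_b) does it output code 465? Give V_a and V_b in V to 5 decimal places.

[1.13525 V, 1.13770 V)

LSB = 2.5/2^10 = 2.441 mV.
V_a = V_low + 465·LSB = 1.13525 V; V_b = V_low + 466·LSB = 1.1377 V.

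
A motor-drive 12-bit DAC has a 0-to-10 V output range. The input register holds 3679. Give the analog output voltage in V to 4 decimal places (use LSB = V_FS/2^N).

LSB = 10 V / 2^12 = 2.441 mV.
V_out = 0 + 3679 × 0.00244141 V = 8.98193 V.

8.9819 V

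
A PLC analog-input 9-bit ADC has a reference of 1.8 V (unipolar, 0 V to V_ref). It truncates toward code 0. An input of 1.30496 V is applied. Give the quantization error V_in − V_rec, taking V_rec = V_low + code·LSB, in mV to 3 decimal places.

0.663 mV

One LSB is 1.8 V / 512 = 3.516 mV.
(1.30496 − 0)/0.00351563 = 371.1886; ⌊·⌋ gives code 371.
V_rec = 0 + 371·0.00351563 = 1.3042969 V.
V_in − V_rec = 0.000663125 V = 0.663 mV.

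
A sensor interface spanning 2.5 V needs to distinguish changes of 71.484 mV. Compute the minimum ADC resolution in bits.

6 bits

Number of steps required ≥ 2.5 V / 71.484 mV = 34.97.
Need 2^N ≥ 34.97; 2^5 = 32, 2^6 = 64.
Minimum N = 6.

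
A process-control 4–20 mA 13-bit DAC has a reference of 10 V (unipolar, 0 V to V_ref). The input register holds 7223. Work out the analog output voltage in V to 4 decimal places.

8.8171 V

LSB = 10 V / 2^13 = 1.221 mV.
V_out = 0 + 7223 × 0.0012207 V = 8.81714 V.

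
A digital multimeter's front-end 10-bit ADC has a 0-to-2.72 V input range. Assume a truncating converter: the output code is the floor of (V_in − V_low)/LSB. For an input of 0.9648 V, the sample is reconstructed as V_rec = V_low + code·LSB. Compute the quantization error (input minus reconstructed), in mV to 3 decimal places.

One LSB is 2.72 V / 1024 = 2.656 mV.
Scaled input = 363.2188 LSBs, so code = 363.
V_rec = 0 + 363·0.00265625 = 0.96421875 V.
Error = 0.9648 − 0.96421875 = 0.00058125 V = 0.581 mV.

0.581 mV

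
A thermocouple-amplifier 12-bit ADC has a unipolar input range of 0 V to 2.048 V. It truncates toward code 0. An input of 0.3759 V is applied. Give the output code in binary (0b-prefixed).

With 4096 levels over 2.048 V, one step is 0.500 mV.
(0.3759 − 0) / 0.0005 = 751.800 LSBs.
So the output code is 751.
In binary (0b-prefixed): 0b1011101111.

code 0b1011101111 (decimal 751)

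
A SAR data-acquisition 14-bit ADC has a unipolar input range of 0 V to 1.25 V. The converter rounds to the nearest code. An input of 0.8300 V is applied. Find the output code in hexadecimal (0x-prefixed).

code 0x2A7F (decimal 10879)

LSB = 1.25 V / 16384 = 76.29 µV.
Input sits at 10878.976 steps above V_low.
Round → code 10879.
In hexadecimal (0x-prefixed): 0x2A7F.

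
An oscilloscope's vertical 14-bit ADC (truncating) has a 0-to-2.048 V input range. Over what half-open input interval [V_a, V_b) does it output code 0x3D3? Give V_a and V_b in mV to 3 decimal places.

LSB = 2.048/2^14 = 125.00 µV.
Code 0x3D3 = 979 decimal.
V_a = V_low + 979·LSB = 0.122375 V; V_b = V_low + 980·LSB = 0.1225 V.

[122.375 mV, 122.500 mV)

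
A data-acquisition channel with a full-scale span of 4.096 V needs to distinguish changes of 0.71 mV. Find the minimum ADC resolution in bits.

Number of steps required ≥ 4.096 V / 0.71 mV = 5769.01.
Need 2^N ≥ 5769.01; 2^12 = 4096, 2^13 = 8192.
Minimum N = 13.

13 bits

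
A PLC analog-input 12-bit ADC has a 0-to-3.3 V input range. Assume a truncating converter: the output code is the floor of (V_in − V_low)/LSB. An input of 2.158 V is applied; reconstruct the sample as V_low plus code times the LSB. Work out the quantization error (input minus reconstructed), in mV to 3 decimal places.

LSB = 3.3/2^12 = 0.806 mV.
(V_in − V_low)/LSB = (2.158 − 0)/0.000805664 = 2678.5358 → code 2678 (floor).
Code 2678 maps back to 0 + 2678×0.000805664 V = 2.1575684 V.
Error = 2.158 − 2.1575684 = 0.000431641 V = 0.432 mV.

0.432 mV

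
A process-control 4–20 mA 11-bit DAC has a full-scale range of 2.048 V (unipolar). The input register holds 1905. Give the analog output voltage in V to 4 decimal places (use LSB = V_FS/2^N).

LSB = 2.048 V / 2^11 = 1.000 mV.
V_out = 0 + 1905 × 0.001 V = 1.905 V.

1.9050 V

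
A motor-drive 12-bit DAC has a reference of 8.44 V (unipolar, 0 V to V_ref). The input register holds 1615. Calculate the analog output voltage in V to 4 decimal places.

3.3278 V

LSB = 8.44 V / 2^12 = 2.061 mV.
V_out = 0 + 1615 × 0.00206055 V = 3.32778 V.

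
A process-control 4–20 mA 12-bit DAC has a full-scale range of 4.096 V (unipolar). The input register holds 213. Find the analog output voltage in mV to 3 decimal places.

213.000 mV

LSB = 4.096 V / 2^12 = 1.000 mV.
V_out = 0 + 213 × 0.001 V = 0.213 V.
= 213.000 mV.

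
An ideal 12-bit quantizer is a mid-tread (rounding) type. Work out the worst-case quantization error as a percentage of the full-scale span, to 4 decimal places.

Rounding → worst-case error = ½ LSB = V_FS/2^13, so 100/8192 = 0.012207 % of full scale.

0.0122 %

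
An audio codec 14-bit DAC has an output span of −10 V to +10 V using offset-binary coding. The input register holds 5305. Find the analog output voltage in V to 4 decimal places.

-3.5242 V

LSB = 20 V / 2^14 = 1.221 mV.
V_out = (−10) + 5305 × 0.0012207 V = -3.52417 V.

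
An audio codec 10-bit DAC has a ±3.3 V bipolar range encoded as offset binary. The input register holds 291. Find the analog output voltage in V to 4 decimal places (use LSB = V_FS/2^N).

LSB = 6.6 V / 2^10 = 6.445 mV.
V_out = (−3.3) + 291 × 0.00644531 V = -1.42441 V.

-1.4244 V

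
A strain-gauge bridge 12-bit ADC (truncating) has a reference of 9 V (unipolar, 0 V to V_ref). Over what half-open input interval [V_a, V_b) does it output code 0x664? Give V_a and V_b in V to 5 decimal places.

LSB = 9/2^12 = 2.197 mV.
Code 0x664 = 1636 decimal.
V_a = V_low + 1636·LSB = 3.59473 V; V_b = V_low + 1637·LSB = 3.59692 V.

[3.59473 V, 3.59692 V)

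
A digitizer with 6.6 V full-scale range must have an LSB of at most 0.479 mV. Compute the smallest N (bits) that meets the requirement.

14 bits

Number of steps required ≥ 6.6 V / 0.479 mV = 13778.71.
Need 2^N ≥ 13778.71; 2^13 = 8192, 2^14 = 16384.
Minimum N = 14.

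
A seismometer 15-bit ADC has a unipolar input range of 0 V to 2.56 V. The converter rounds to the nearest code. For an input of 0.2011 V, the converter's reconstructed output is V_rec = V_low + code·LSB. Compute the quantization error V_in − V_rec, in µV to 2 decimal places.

6.25 µV

LSB = 2.56/2^15 = 78.12 µV.
Scaled input = 2574.0800 LSBs, so code = 2574.
V_rec = 0 + 2574·7.8125e-05 = 0.20109375 V.
Error = 0.2011 − 0.20109375 = 6.25e-06 V = 6.25 µV.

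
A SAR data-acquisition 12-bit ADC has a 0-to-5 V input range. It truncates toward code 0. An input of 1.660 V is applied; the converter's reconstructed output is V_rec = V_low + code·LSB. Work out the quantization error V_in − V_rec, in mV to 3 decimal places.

Step size: 5 V ÷ 2^12 = 1.221 mV.
(V_in − V_low)/LSB = (1.660 − 0)/0.0012207 = 1359.8720 → code 1359 (floor).
V_rec = 0 + 1359·0.0012207 = 1.6589355 V.
Difference: 0.00106445 V → 1.064 mV.

1.064 mV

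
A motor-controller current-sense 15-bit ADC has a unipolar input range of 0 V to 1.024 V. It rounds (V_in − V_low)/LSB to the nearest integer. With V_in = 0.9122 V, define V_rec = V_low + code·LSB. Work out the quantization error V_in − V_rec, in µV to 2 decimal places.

LSB = 1.024/2^15 = 31.25 µV.
(0.9122 − 0)/3.125e-05 = 29190.4000; round gives code 29190.
V_rec = 0 + 29190·3.125e-05 = 0.9121875 V.
Difference: 1.25e-05 V → 12.50 µV.

12.50 µV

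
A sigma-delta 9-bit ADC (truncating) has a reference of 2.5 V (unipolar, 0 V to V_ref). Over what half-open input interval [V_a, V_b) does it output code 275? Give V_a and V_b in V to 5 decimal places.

[1.34277 V, 1.34766 V)

LSB = 2.5/2^9 = 4.883 mV.
V_a = V_low + 275·LSB = 1.34277 V; V_b = V_low + 276·LSB = 1.34766 V.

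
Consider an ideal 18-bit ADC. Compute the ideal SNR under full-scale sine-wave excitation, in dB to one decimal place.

110.1 dB

SNR ≈ 6.02·N + 1.76 dB = 6.02·18 + 1.76 = 110.12 dB.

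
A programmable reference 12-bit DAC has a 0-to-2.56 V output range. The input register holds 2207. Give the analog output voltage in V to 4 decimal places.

1.3794 V

LSB = 2.56 V / 2^12 = 0.625 mV.
V_out = 0 + 2207 × 0.000625 V = 1.37938 V.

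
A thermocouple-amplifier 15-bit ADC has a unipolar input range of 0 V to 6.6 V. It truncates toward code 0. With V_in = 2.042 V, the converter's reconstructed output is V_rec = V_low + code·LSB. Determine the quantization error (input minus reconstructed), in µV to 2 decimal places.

44.43 µV

LSB = 6.6/2^15 = 201.42 µV.
(2.042 − 0)/0.000201416 = 10138.2206; ⌊·⌋ gives code 10138.
V_rec = 0 + 10138·0.000201416 = 2.0419556 V.
Error = 2.042 − 2.0419556 = 4.44336e-05 V = 44.43 µV.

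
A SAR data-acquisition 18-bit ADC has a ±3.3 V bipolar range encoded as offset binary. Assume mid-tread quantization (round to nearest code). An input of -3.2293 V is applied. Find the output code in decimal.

code 2808

With 262144 levels over 6.6 V, one step is 25.18 µV.
(V_in − V_low)/LSB = (-3.2293 − (−3.3)) / 2.5177e-05 = 2808.118.
So the output code is 2808.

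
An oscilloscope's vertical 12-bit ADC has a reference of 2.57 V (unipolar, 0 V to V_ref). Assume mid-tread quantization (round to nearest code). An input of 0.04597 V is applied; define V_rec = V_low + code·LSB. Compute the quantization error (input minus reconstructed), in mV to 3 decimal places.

One LSB is 2.57 V / 4096 = 0.627 mV.
(V_in − V_low)/LSB = (0.04597 − 0)/0.000627441 = 73.2658 → code 73 (round).
Code 73 maps back to 0 + 73×0.000627441 V = 0.045803223 V.
V_in − V_rec = 0.000166777 V = 0.167 mV.

0.167 mV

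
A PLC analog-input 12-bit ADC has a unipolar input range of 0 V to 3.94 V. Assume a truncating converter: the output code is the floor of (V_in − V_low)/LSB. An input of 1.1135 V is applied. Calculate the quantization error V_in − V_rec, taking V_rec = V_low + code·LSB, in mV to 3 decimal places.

LSB = 3.94/2^12 = 0.962 mV.
(V_in − V_low)/LSB = (1.1135 − 0)/0.000961914 = 1157.5878 → code 1157 (floor).
Reconstructed: 1.1129346 V.
Difference: 0.00056543 V → 0.565 mV.

0.565 mV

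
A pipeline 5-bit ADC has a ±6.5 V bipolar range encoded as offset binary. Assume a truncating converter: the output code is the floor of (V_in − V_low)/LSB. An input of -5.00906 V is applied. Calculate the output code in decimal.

With 32 levels over 13 V, one step is 406.250 mV.
(V_in − V_low)/LSB = (-5.00906 − (−6.5)) / 0.40625 = 3.670.
So the output code is 3.

code 3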